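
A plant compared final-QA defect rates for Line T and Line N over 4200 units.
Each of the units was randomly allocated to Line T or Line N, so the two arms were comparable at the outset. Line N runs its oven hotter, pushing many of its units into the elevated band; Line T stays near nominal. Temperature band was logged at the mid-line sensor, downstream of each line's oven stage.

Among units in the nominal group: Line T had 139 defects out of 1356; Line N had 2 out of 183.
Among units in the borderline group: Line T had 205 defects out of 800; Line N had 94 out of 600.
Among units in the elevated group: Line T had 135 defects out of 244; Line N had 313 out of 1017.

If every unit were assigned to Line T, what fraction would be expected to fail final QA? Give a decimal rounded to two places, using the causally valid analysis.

0.20

The in-process temperature band-specific comparison favours Line N throughout, but the pooled figures favour Line T. The question is whether to condition on in-process temperature band.
In-process temperature band lies on the pathway line → in-process temperature band → outcome, so adjusting for it blocks the indirect effect. For the total causal effect of line, use the unadjusted pooled rates.
So P(outcome | do(Line T)) is just the pooled rate for Line T: 479/2400 = 0.200.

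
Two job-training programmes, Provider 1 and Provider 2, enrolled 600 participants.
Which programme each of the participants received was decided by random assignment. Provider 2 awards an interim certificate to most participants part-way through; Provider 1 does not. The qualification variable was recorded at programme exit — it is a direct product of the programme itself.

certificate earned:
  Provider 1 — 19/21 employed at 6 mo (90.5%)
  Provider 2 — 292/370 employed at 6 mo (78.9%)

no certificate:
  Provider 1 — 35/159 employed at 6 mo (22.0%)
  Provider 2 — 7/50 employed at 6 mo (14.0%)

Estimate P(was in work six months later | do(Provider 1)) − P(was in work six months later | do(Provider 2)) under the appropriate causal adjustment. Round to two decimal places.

-0.41

Because the programme influences qualification attained during the programme, qualification attained during the programme is a post-treatment mediator, not a confounder. Stratifying on it would bias the estimate; the causal effect is the crude pooled difference.
The causal difference is the pooled difference: 0.300 − 0.712 = -0.412.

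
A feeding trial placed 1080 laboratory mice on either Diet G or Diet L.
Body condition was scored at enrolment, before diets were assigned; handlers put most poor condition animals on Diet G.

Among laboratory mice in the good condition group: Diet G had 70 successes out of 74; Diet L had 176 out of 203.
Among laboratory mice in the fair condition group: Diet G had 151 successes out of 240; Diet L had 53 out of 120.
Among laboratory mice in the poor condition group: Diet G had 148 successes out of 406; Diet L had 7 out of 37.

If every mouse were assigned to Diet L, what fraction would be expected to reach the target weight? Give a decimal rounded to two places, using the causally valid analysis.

0.45

Starting body condition satisfies the back-door criterion: it is not a descendant of the diet, and it blocks the spurious path from diet to outcome. Adjusting for it (i.e., using the within-starting body condition rates) gives the causal effect.
Standardising Diet L to the population starting body condition mix: 0.256·176/203 + 0.333·53/120 + 0.410·7/37 = 0.447.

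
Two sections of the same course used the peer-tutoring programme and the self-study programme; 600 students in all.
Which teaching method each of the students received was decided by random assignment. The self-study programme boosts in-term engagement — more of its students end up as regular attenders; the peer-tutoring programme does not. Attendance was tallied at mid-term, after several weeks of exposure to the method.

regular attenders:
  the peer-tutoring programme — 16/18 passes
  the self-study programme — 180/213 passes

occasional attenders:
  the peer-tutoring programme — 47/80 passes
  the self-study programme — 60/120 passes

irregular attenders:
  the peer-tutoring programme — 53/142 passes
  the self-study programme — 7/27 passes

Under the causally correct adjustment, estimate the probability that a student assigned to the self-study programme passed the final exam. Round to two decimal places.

The mid-term attendance-specific comparison favours the peer-tutoring programme throughout, but the pooled figures favour the self-study programme. The question is whether to condition on mid-term attendance.
Mid-term attendance is downstream of the teaching method. One should not condition on a consequence of treatment, so the overall rates are the right comparison.
So P(outcome | do(the self-study programme)) is just the pooled rate for the self-study programme: 247/360 = 0.686.

0.69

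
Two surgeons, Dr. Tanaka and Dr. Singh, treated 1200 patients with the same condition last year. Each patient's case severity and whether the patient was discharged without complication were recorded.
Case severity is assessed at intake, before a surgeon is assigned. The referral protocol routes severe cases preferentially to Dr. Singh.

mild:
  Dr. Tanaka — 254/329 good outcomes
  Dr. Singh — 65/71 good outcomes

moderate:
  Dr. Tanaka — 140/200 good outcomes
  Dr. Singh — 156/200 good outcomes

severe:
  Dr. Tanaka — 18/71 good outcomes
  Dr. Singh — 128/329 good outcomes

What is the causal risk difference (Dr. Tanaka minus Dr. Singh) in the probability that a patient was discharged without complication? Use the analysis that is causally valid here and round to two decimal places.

Since case severity is a pre-existing factor (not a product of the surgeon) and it affects the outcome on its own, it is a confounder. The stratified rates, not the pooled rate, identify the causal effect.
Adjusting over the population distribution of case severity: 0.333·(0.772−0.915) + 0.333·(0.700−0.780) + 0.333·(0.254−0.389) = -0.120.

-0.12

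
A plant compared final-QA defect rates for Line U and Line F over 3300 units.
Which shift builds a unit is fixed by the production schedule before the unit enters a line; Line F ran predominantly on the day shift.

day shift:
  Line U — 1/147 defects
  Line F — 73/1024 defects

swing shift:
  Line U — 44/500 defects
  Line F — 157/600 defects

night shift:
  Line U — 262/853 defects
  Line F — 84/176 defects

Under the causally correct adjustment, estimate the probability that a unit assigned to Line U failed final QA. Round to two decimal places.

0.13

Shift satisfies the back-door criterion: it is not a descendant of the line, and it blocks the spurious path from line to outcome. Adjusting for it (i.e., using the within-shift rates) gives the causal effect.
Standardising Line U to the population shift mix: 0.355·1/147 + 0.333·44/500 + 0.312·262/853 = 0.128.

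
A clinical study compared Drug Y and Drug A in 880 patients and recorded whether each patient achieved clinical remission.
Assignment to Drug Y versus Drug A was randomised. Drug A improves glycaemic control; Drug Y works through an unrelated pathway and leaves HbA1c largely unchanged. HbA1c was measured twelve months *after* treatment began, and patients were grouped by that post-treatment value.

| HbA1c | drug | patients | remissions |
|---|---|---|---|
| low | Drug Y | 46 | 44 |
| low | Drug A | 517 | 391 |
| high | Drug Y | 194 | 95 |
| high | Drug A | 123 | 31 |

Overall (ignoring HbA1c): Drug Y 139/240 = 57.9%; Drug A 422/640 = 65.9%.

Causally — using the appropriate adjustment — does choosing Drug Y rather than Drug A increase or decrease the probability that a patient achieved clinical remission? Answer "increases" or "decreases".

The HbA1c-specific comparison favours Drug Y throughout, but the pooled figures favour Drug A. The question is whether to condition on HbA1c.
Because the drug influences HbA1c, HbA1c is a post-treatment mediator, not a confounder. Stratifying on it would bias the estimate; the causal effect is the crude pooled difference.
Pooled: Drug Y 57.9% vs Drug A 65.9%; Drug A is higher overall.

decreases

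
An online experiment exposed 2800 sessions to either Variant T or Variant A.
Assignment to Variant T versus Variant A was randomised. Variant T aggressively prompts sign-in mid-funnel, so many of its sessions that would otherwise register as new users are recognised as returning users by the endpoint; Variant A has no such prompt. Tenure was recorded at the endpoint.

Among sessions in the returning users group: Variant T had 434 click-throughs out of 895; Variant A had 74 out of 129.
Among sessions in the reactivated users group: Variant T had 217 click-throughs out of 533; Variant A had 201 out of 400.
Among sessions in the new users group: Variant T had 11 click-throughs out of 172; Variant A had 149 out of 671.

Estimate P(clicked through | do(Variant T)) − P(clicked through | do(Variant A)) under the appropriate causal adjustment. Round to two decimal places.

+0.06

User tenure lies on the pathway variant → user tenure → outcome, so adjusting for it blocks the indirect effect. For the total causal effect of variant, use the unadjusted pooled rates.
The causal difference is the pooled difference: 0.414 − 0.353 = +0.060.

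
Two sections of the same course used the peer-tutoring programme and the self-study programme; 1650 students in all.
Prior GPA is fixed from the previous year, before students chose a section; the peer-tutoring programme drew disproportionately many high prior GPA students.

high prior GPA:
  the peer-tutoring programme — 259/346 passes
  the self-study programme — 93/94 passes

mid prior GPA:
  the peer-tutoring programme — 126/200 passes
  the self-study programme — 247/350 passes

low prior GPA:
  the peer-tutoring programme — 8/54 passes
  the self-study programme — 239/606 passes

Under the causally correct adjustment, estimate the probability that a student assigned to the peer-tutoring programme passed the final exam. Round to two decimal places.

0.47

Within every prior GPA band level the self-study programme has the higher rate, yet pooled the peer-tutoring programme does — Simpson's reversal.
Prior GPA band is set before the teaching method has any effect — it is not caused by the teaching method — and it independently drives the outcome. That makes it a confounder, so the causal comparison is within prior GPA band levels.
Standardising the peer-tutoring programme to the population prior GPA band mix: 0.267·259/346 + 0.333·126/200 + 0.400·8/54 = 0.469.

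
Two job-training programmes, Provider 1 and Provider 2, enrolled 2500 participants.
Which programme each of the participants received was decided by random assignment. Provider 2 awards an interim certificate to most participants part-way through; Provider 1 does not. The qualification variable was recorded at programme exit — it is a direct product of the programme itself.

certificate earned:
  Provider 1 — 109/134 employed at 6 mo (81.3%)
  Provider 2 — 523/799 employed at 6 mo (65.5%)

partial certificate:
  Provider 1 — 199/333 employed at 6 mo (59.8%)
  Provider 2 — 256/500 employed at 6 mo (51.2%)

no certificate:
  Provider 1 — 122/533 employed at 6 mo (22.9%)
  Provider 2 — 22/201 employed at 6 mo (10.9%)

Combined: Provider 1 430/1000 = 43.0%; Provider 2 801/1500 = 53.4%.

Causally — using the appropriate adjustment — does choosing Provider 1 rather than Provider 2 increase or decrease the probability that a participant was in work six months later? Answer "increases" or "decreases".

decreases

Qualification attained during the programme here is a post-treatment variable shaped by the programme; conditioning on it would introduce bias rather than remove it. The overall comparison is the causal one.
Pooled: Provider 1 43.0% vs Provider 2 53.4%; Provider 2 is higher overall.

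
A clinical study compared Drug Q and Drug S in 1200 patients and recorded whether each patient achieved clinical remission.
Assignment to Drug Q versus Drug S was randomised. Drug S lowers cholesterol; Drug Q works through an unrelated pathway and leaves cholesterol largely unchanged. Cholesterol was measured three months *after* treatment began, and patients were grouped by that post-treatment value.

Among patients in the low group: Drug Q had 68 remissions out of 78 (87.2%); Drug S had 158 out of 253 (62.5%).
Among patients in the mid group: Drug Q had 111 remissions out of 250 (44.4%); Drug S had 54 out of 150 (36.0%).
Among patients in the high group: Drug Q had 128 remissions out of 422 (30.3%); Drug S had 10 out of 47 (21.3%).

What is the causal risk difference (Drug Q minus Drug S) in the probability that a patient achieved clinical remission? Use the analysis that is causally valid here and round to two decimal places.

-0.08

The distribution of cholesterol is itself part of what the drug does — it is an intermediate outcome. Holding it fixed would remove that part of the effect; the total effect is the pooled difference.
The causal difference is the pooled difference: 0.409 − 0.493 = -0.084.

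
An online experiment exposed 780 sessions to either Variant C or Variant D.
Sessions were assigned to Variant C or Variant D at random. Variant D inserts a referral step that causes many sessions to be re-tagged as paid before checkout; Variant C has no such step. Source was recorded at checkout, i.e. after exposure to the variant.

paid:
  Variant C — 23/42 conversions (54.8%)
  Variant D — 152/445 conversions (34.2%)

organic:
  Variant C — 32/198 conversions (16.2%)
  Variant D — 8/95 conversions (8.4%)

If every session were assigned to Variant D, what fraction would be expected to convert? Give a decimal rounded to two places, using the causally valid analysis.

0.30

Within every traffic source level Variant C has the higher rate, yet pooled Variant D does — Simpson's reversal.
The distribution of traffic source is itself part of what the variant does — it is an intermediate outcome. Holding it fixed would remove that part of the effect; the total effect is the pooled difference.
So P(outcome | do(Variant D)) is just the pooled rate for Variant D: 160/540 = 0.296.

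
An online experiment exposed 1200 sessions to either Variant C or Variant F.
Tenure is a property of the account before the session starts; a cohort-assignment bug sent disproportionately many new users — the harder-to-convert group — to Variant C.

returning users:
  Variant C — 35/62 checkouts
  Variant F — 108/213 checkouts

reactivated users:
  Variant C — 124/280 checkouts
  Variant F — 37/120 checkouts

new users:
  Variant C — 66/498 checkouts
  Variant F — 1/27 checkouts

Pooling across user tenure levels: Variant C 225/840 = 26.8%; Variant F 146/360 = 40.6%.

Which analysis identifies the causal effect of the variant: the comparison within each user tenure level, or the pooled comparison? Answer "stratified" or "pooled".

stratified

Here user tenure is a common cause — it drives both which variant a case falls under and the outcome. The crude comparison mixes populations; the stratum-specific rates are the causally relevant ones.
Within each level — returning users: 56.5% vs 50.7%; reactivated users: 44.3% vs 30.8%; new users: 13.3% vs 3.7% — Variant C is higher every time.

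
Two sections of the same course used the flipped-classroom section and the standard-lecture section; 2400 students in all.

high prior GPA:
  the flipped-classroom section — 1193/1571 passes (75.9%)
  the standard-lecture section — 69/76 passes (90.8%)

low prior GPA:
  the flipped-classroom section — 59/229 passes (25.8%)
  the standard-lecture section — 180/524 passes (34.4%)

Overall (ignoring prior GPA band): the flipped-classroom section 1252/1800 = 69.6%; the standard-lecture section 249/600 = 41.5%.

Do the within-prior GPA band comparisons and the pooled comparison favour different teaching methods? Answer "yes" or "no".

Within each prior GPA band level (high prior GPA 75.9% vs 90.8%; low prior GPA 25.8% vs 34.4%), the standard-lecture section has the higher rate every time. Pooled: 69.6% vs 41.5% — the flipped-classroom section has the higher rate overall. The two comparisons disagree.

yes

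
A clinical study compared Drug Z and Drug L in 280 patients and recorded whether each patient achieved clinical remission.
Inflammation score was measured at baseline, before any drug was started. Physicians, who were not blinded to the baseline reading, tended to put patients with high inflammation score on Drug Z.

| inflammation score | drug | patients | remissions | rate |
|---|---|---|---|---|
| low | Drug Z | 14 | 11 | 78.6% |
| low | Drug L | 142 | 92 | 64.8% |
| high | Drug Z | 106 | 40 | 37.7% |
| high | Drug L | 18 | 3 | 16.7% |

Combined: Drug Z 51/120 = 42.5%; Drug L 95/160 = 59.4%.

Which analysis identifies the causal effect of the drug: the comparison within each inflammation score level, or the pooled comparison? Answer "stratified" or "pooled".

stratified

Since inflammation score is a pre-existing factor (not a product of the drug) and it affects the outcome on its own, it is a confounder. The stratified rates, not the pooled rate, identify the causal effect.
Within each level — low: 78.6% vs 64.8%; high: 37.7% vs 16.7% — Drug Z is higher every time.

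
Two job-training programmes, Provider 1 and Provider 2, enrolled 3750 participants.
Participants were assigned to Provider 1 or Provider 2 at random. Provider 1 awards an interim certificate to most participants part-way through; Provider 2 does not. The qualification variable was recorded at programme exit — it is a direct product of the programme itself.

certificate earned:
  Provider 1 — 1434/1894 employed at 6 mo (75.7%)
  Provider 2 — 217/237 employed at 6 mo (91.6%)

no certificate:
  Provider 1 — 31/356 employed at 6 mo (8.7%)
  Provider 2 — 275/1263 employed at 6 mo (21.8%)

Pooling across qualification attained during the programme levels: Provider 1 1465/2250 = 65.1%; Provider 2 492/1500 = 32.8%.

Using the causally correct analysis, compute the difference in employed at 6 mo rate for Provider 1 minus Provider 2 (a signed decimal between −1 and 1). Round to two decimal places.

Stratifying would compare programmes among participants the programmes themselves sorted into qualification attained during the programme groups — a form of selection on an intermediate. The unconditioned pooled rates give the total causal effect.
The causal difference is the pooled difference: 0.651 − 0.328 = +0.323.

+0.32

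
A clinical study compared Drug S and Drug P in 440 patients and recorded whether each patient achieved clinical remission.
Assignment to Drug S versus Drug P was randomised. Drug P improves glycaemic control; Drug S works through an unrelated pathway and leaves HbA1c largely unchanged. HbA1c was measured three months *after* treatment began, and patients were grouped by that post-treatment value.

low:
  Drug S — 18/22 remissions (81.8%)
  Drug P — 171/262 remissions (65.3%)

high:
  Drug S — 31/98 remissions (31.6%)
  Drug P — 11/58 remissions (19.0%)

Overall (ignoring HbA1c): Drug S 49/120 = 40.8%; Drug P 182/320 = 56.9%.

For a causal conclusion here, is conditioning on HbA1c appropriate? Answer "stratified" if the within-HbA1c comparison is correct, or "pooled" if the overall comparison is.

pooled

The HbA1c-specific comparison favours Drug S throughout, but the pooled figures favour Drug P. The question is whether to condition on HbA1c.
Stratifying would compare drugs among patients the drugs themselves sorted into HbA1c groups — a form of selection on an intermediate. The unconditioned pooled rates give the total causal effect.
Pooled: Drug S 40.8% vs Drug P 56.9%; Drug P is higher overall.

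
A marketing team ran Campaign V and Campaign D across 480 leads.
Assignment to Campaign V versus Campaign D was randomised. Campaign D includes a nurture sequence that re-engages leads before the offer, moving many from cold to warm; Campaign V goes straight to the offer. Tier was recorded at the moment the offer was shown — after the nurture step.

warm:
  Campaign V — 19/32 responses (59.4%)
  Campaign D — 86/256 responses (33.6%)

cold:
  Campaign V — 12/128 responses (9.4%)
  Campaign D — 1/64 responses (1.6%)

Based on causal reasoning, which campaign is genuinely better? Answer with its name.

Campaign D

Because the campaign influences engagement tier, engagement tier is a post-treatment mediator, not a confounder. Stratifying on it would bias the estimate; the causal effect is the crude pooled difference.
Pooled: Campaign V 19.4% vs Campaign D 27.2%; Campaign D is higher overall.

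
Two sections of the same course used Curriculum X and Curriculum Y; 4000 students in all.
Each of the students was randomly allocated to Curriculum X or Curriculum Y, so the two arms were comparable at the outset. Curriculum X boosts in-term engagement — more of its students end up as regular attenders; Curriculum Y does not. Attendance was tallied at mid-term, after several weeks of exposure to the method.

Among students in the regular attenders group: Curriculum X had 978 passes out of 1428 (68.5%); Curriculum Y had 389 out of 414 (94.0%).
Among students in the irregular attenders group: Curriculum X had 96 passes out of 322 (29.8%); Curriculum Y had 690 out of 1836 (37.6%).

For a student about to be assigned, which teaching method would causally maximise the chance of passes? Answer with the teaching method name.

Curriculum X

Within every mid-term attendance level Curriculum Y has the higher rate, yet pooled Curriculum X does — Simpson's reversal.
Mid-term attendance is recorded after the teaching method and is itself shifted by it — it sits on the causal path from teaching method to outcome. Conditioning on a mediator would strip out part of the effect we want; the pooled comparison gives the total causal effect.
Pooled: Curriculum X 61.4% vs Curriculum Y 48.0%; Curriculum X is higher overall.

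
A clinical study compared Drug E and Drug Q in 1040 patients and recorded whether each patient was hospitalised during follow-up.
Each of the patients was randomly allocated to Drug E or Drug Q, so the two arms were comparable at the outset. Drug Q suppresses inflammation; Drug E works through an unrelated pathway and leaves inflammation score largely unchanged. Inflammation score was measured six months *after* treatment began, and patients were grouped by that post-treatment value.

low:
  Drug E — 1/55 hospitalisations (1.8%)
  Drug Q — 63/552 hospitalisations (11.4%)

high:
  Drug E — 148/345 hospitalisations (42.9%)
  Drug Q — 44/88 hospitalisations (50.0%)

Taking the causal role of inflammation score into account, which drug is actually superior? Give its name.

Drug Q

The inflammation score-specific comparison favours Drug E throughout, but the pooled figures favour Drug Q. The question is whether to condition on inflammation score.
Because the drug influences inflammation score, inflammation score is a post-treatment mediator, not a confounder. Stratifying on it would bias the estimate; the causal effect is the crude pooled difference.
Pooled: Drug E 37.2% vs Drug Q 16.7%; Drug Q is lower overall.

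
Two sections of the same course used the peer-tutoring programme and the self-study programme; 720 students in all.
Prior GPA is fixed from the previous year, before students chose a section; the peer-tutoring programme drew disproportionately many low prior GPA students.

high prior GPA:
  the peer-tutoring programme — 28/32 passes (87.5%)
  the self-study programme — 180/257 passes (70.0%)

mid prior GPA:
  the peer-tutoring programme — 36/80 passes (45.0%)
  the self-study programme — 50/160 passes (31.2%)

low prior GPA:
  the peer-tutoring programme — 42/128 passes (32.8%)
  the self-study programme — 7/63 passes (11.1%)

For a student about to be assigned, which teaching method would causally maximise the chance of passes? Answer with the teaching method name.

Prior GPA band satisfies the back-door criterion: it is not a descendant of the teaching method, and it blocks the spurious path from teaching method to outcome. Adjusting for it (i.e., using the within-prior GPA band rates) gives the causal effect.
Within each level — high prior GPA: 87.5% vs 70.0%; mid prior GPA: 45.0% vs 31.2%; low prior GPA: 32.8% vs 11.1% — the peer-tutoring programme is higher every time.

the peer-tutoring programme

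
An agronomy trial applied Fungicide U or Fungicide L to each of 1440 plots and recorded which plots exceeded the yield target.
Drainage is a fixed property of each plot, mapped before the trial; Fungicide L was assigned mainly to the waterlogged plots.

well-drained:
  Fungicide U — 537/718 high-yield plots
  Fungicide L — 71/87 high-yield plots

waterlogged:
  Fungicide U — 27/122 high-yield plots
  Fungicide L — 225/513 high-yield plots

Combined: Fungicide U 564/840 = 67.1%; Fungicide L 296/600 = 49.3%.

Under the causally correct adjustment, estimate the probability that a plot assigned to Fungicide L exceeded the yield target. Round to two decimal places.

The stratified and pooled comparisons disagree (Fungicide L wins within each field drainage; Fungicide U wins overall), so the answer turns on the causal role of field drainage.
Field drainage is set before the fungicide has any effect — it is not caused by the fungicide — and it independently drives the outcome. That makes it a confounder, so the causal comparison is within field drainage levels.
Standardising Fungicide L to the population field drainage mix: 0.559·71/87 + 0.441·225/513 = 0.650.

0.65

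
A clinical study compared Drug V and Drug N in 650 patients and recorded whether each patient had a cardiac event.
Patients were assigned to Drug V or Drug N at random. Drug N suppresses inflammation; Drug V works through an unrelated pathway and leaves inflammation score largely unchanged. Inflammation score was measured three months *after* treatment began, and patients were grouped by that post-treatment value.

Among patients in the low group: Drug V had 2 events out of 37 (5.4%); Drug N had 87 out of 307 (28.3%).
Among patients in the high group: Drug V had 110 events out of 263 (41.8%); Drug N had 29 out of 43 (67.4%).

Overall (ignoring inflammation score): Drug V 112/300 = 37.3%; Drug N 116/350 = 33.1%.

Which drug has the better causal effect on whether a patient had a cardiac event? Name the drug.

The stratified and pooled comparisons disagree (Drug V wins within each inflammation score; Drug N wins overall), so the answer turns on the causal role of inflammation score.
Inflammation score here is a post-treatment variable shaped by the drug; conditioning on it would introduce bias rather than remove it. The overall comparison is the causal one.
Pooled: Drug V 37.3% vs Drug N 33.1%; Drug N is lower overall.

Drug N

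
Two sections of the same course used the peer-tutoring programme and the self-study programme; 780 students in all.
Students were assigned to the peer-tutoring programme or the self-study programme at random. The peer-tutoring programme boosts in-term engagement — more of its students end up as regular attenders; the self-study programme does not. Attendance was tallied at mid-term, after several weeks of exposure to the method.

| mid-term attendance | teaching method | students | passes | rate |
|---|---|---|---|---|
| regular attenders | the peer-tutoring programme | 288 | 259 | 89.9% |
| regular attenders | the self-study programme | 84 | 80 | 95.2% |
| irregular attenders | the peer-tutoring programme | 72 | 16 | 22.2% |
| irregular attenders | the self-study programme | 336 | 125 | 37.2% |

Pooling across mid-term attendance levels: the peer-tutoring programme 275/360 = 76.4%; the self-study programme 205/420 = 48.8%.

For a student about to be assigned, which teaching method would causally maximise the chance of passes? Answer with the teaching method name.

the peer-tutoring programme

Stratifying would compare teaching methods among students the teaching methods themselves sorted into mid-term attendance groups — a form of selection on an intermediate. The unconditioned pooled rates give the total causal effect.
Pooled: the peer-tutoring programme 76.4% vs the self-study programme 48.8%; the peer-tutoring programme is higher overall.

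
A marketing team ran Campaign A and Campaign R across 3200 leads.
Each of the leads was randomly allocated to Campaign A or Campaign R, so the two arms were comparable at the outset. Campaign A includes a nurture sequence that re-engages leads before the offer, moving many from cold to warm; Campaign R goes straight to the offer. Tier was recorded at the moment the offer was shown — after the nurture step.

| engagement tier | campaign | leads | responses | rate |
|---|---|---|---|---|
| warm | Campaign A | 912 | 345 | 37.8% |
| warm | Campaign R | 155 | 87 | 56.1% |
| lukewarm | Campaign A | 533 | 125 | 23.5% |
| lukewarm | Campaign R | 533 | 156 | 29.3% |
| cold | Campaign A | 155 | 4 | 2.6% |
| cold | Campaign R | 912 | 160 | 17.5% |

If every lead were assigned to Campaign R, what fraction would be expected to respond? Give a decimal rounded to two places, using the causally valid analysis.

The engagement tier-specific comparison favours Campaign R throughout, but the pooled figures favour Campaign A. The question is whether to condition on engagement tier.
Because the campaign influences engagement tier, engagement tier is a post-treatment mediator, not a confounder. Stratifying on it would bias the estimate; the causal effect is the crude pooled difference.
So P(outcome | do(Campaign R)) is just the pooled rate for Campaign R: 403/1600 = 0.252.

0.25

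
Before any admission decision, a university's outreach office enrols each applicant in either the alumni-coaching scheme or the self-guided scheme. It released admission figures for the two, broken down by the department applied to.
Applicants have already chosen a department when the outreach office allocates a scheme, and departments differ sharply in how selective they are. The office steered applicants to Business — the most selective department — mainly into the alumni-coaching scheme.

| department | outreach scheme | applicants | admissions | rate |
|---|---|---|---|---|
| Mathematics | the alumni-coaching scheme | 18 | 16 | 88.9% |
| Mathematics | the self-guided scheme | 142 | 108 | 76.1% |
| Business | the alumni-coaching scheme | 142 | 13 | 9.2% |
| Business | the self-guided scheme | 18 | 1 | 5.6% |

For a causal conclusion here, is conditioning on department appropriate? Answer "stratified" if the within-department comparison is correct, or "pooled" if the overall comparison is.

the alumni-coaching scheme is higher inside every department stratum but the self-guided scheme is higher in aggregate. Whether to stratify depends on how department relates to the outreach scheme.
Nothing the outreach scheme does changes department; the imbalance is an allocation artefact. With department also predicting the outcome, the pooled figure is confounded, and the within-stratum comparison is the causal one.
Within each level — Mathematics: 88.9% vs 76.1%; Business: 9.2% vs 5.6% — the alumni-coaching scheme is higher every time.

stratified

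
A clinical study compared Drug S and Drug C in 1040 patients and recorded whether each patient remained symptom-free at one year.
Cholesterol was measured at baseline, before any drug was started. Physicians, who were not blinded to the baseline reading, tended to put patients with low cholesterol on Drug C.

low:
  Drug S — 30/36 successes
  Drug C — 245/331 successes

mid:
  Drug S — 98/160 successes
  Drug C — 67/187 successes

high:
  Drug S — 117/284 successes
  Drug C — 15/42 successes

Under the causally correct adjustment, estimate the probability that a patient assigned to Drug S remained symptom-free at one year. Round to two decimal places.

0.63

Cholesterol is set before the drug has any effect — it is not caused by the drug — and it independently drives the outcome. That makes it a confounder, so the causal comparison is within cholesterol levels.
Standardising Drug S to the population cholesterol mix: 0.353·30/36 + 0.334·98/160 + 0.313·117/284 = 0.628.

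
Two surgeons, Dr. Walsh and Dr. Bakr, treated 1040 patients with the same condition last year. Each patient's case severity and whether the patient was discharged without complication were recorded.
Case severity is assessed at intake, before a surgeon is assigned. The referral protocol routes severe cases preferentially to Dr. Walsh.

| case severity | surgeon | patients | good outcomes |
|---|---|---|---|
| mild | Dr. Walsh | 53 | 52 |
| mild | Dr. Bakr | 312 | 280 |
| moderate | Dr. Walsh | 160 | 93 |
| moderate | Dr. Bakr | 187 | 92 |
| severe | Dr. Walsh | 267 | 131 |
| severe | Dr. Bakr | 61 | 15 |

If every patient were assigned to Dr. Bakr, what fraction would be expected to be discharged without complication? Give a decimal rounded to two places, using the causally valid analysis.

The imbalance in case severity arose from how patients were allocated, not from anything the surgeon did; and case severity independently affects the outcome. The pooled gap is confounded — condition on case severity.
Standardising Dr. Bakr to the population case severity mix: 0.351·280/312 + 0.334·92/187 + 0.315·15/61 = 0.557.

0.56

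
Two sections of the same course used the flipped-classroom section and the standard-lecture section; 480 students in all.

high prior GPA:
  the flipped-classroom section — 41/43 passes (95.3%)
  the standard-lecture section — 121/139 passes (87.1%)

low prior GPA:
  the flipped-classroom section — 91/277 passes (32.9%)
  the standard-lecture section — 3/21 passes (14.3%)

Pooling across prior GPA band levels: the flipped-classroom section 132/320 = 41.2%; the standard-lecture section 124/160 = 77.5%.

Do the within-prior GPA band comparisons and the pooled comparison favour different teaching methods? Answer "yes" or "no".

yes

Within each prior GPA band level (high prior GPA 95.3% vs 87.1%; low prior GPA 32.9% vs 14.3%), the flipped-classroom section has the higher rate every time. Pooled: 41.2% vs 77.5% — the standard-lecture section has the higher rate overall. The two comparisons disagree.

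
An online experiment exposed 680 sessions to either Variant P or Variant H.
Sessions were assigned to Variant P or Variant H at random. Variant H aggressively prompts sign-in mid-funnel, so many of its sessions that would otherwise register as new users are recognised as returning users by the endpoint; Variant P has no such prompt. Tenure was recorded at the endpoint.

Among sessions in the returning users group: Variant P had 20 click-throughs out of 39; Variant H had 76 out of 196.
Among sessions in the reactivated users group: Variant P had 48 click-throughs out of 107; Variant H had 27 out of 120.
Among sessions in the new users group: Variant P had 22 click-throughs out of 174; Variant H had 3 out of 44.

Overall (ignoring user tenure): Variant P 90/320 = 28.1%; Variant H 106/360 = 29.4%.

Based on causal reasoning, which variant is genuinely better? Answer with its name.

Variant H

Because the variant influences user tenure, user tenure is a post-treatment mediator, not a confounder. Stratifying on it would bias the estimate; the causal effect is the crude pooled difference.
Pooled: Variant P 28.1% vs Variant H 29.4%; Variant H is higher overall.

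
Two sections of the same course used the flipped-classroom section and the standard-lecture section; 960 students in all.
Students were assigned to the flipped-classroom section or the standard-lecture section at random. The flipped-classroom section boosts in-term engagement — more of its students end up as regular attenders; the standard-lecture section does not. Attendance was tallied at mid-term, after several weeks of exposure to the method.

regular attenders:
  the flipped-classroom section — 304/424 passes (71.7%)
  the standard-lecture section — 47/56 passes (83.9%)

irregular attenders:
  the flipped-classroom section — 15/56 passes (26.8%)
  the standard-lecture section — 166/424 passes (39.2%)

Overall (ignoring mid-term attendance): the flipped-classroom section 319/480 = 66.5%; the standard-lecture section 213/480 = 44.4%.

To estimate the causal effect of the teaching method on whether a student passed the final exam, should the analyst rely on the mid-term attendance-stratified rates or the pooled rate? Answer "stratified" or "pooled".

Within every mid-term attendance level the standard-lecture section has the higher rate, yet pooled the flipped-classroom section does — Simpson's reversal.
Because the teaching method influences mid-term attendance, mid-term attendance is a post-treatment mediator, not a confounder. Stratifying on it would bias the estimate; the causal effect is the crude pooled difference.
Pooled: the flipped-classroom section 66.5% vs the standard-lecture section 44.4%; the flipped-classroom section is higher overall.

pooled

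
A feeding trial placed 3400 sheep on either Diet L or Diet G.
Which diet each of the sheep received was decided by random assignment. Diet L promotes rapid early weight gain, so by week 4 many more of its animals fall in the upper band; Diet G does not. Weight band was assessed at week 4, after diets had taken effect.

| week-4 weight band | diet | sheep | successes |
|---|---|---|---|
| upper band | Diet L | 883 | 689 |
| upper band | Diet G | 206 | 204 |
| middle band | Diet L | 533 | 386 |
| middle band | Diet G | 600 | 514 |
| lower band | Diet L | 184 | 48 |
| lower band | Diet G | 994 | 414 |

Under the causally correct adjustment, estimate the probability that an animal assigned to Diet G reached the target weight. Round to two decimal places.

Diet G is higher inside every week-4 weight band stratum but Diet L is higher in aggregate. Whether to stratify depends on how week-4 weight band relates to the diet.
Week-4 weight band is downstream of the diet. One should not condition on a consequence of treatment, so the overall rates are the right comparison.
So P(outcome | do(Diet G)) is just the pooled rate for Diet G: 1132/1800 = 0.629.

0.63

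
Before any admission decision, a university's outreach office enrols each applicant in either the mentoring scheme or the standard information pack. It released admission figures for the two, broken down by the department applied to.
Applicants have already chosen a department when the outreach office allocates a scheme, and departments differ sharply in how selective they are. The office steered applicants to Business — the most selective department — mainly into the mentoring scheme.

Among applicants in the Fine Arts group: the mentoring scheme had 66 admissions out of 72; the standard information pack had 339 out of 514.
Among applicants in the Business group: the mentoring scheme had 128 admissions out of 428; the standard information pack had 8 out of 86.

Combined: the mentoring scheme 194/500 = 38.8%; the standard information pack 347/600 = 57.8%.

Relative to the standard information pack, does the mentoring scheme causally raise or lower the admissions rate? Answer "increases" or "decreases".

The department-specific comparison favours the mentoring scheme throughout, but the pooled figures favour the standard information pack. The question is whether to condition on department.
Department differs across outreach schemes for reasons unrelated to any effect of the outreach scheme itself, and it separately predicts the outcome — a classic confounder. We must compare within department levels.
Within each level — Fine Arts: 91.7% vs 66.0%; Business: 29.9% vs 9.3% — the mentoring scheme is higher every time.

increases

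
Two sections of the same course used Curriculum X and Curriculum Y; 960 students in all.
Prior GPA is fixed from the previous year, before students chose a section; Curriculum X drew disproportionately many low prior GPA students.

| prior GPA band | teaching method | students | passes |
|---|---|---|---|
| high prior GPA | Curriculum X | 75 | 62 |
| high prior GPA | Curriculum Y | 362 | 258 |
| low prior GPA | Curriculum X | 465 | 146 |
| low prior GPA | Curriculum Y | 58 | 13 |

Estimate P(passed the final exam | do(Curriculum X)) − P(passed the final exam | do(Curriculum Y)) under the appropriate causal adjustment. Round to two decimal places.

Within every prior GPA band level Curriculum X has the higher rate, yet pooled Curriculum Y does — Simpson's reversal.
Prior GPA band satisfies the back-door criterion: it is not a descendant of the teaching method, and it blocks the spurious path from teaching method to outcome. Adjusting for it (i.e., using the within-prior GPA band rates) gives the causal effect.
Adjusting over the population distribution of prior GPA band: 0.455·(0.827−0.713) + 0.545·(0.314−0.224) = +0.101.

+0.10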